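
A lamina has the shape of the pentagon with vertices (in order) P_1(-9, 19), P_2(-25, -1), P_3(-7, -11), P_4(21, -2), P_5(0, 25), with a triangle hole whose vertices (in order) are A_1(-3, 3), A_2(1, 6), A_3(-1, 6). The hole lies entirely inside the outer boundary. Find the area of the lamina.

870.5

Outer boundary:
Σ = (484) + (268) + (245) + (525) + (225) = 1747
Area = |Σ|/2 = 873.5.
Hole:
Apply the shoelace formula: 2A = Σ (x_i·y_{i+1} − x_{i+1}·y_i), indices taken mod 3.
Σ = (-21) + (12) + (15) = 6
Area = |Σ|/2 = 3.
Net area = 873.5 − 3 = 870.5.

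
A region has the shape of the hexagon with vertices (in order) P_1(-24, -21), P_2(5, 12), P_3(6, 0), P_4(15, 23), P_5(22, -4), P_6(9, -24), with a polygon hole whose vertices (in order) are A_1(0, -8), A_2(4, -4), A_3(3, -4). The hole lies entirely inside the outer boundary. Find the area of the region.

Outer boundary:
Apply the shoelace formula: 2A = Σ (x_i·y_{i+1} − x_{i+1}·y_i), indices taken mod 6.
Σ = (-183) + (-72) + (138) + (-566) + (-492) + (-765) = -1940
Area = |Σ|/2 = 970.
Hole:
Apply the shoelace formula: 2A = Σ (x_i·y_{i+1} − x_{i+1}·y_i), indices taken mod 3.
Σ = (32) + (-4) + (-24) = 4
Area = |Σ|/2 = 2.
Net area = 970 − 2 = 968.

968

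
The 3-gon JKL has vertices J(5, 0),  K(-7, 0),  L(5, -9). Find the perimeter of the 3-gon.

36

|JK| = √((-12)² + (0)²) = √144 = 12
|KL| = √((12)² + (-9)²) = √225 = 15
|LJ| = √((0)² + (9)²) = √81 = 9
Perimeter = 12 + 15 + 9 = 36.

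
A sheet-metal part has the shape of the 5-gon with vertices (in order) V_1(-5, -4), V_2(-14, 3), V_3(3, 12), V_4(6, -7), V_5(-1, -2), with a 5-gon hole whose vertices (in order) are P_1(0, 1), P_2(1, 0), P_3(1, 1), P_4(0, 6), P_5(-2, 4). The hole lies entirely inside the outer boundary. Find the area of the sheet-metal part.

Outer boundary:
Apply the shoelace (surveyor's) formula: 2A = Σ (x_i·y_{i+1} − x_{i+1}·y_i), indices taken mod 5.
V_1→V_2: (-5)(3) − (-14)(-4) = -71
V_2→V_3: (-14)(12) − (3)(3) = -177
V_3→V_4: (3)(-7) − (6)(12) = -93
V_4→V_5: (6)(-2) − (-1)(-7) = -19
V_5→V_1: (-1)(-4) − (-5)(-2) = -6
Σ = -366
Area = |Σ|/2 = 183.
Hole:
Cross-terms: -1, 1, 6, 12, -2  ⇒  Σ = 16
Area = |Σ|/2 = 8.
Net area = 183 − 8 = 175.

175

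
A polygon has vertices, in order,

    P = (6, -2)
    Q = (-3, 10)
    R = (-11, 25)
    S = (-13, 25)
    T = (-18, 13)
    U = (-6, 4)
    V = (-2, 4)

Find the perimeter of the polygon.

76

|PQ| = √((-9)² + (12)²) = √225 = 15
|QR| = √((-8)² + (15)²) = √289 = 17
|RS| = √((-2)² + (0)²) = √4 = 2
|ST| = √((-5)² + (-12)²) = √169 = 13
|TU| = √((12)² + (-9)²) = √225 = 15
|UV| = √((4)² + (0)²) = √16 = 4
|VP| = √((8)² + (-6)²) = √100 = 10
Perimeter = 15 + 17 + 2 + 13 + 15 + 4 + 10 = 76.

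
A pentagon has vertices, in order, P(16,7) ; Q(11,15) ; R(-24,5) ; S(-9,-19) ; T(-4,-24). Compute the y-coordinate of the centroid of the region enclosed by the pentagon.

-32/21

Apply the shoelace (surveyor's) formula. First the cross-terms c_i = x_i·y_{i+1} − x_{i+1}·y_i:
  163, 415, 501, 140, 356  ⇒  2A = 1575, A = 787.5.
Then Σ (y_i + y_{i+1})·c_i = -7200, so ȳ = -7200 / (6·787.5) = -32/21.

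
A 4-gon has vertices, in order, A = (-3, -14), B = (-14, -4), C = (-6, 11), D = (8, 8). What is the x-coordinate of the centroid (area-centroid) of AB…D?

-996/293

Apply the surveyor's formula. First the cross-terms c_i = x_i·y_{i+1} − x_{i+1}·y_i:
  -184, -178, -136, -88  ⇒  2A = -586, A = -293.
Then Σ (x_i + x_{i+1})·c_i = 5976, so x̄ = 5976 / (6·(-293)) = -996/293.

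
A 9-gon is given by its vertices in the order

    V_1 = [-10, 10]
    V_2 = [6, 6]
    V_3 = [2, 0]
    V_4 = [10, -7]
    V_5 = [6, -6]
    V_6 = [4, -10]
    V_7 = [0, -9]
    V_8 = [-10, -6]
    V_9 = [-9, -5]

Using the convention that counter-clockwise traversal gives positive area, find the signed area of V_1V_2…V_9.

-235

V_1→V_2: (-10)(6) − (6)(10) = -120
V_2→V_3: (6)(0) − (2)(6) = -12
V_3→V_4: (2)(-7) − (10)(0) = -14
V_4→V_5: (10)(-6) − (6)(-7) = -18
V_5→V_6: (6)(-10) − (4)(-6) = -36
V_6→V_7: (4)(-9) − (0)(-10) = -36
V_7→V_8: (0)(-6) − (-10)(-9) = -90
V_8→V_9: (-10)(-5) − (-9)(-6) = -4
V_9→V_1: (-9)(10) − (-10)(-5) = -140
Σ = -470
Signed area = Σ/2 = -235 (negative ⇒ clockwise traversal).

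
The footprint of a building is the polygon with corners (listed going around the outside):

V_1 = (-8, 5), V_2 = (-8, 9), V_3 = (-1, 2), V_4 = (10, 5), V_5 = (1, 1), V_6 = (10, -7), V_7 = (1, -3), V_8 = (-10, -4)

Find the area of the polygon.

Σ = (-32) + (-7) + (-25) + (5) + (-17) + (-23) + (-34) + (-82) = -215
Area = |Σ|/2 = 107.5.

107.5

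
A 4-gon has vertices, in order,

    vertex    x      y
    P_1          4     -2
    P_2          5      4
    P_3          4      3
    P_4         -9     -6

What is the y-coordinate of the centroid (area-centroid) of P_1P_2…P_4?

Apply Gauss's area formula. First the cross-terms c_i = x_i·y_{i+1} − x_{i+1}·y_i:
  26, -1, 3, 42  ⇒  2A = 70, A = 35.
Then Σ (y_i + y_{i+1})·c_i = -300, so ȳ = -300 / (6·35) = -10/7.

-10/7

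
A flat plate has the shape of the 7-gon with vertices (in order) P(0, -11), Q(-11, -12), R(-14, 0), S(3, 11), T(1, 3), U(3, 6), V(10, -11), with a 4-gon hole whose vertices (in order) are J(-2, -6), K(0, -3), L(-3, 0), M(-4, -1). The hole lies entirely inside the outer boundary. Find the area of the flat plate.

Outer boundary:
Apply the surveyor's formula: 2A = Σ (x_i·y_{i+1} − x_{i+1}·y_i), indices taken mod 7.
P→Q: (0)(-12) − (-11)(-11) = -121
Q→R: (-11)(0) − (-14)(-12) = -168
R→S: (-14)(11) − (3)(0) = -154
S→T: (3)(3) − (1)(11) = -2
T→U: (1)(6) − (3)(3) = -3
U→V: (3)(-11) − (10)(6) = -93
V→P: (10)(-11) − (0)(-11) = -110
Σ = -651
Area = |Σ|/2 = 325.5.
Hole:
Cross-terms: 6, -9, 3, 22  ⇒  Σ = 22
Area = |Σ|/2 = 11.
Net area = 325.5 − 11 = 314.5.

314.5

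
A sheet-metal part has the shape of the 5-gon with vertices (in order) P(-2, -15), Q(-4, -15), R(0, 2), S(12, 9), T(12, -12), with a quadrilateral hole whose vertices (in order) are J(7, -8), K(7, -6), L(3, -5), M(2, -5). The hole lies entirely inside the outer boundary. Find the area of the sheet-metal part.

Outer boundary:
Apply the shoelace formula: 2A = Σ (x_i·y_{i+1} − x_{i+1}·y_i), indices taken mod 5.
P→Q: (-2)(-15) − (-4)(-15) = -30
Q→R: (-4)(2) − (0)(-15) = -8
R→S: (0)(9) − (12)(2) = -24
S→T: (12)(-12) − (12)(9) = -252
T→P: (12)(-15) − (-2)(-12) = -204
Σ = -518
Area = |Σ|/2 = 259.
Hole:
Apply Gauss's area formula: 2A = Σ (x_i·y_{i+1} − x_{i+1}·y_i), indices taken mod 4.
Σ = (14) + (-17) + (-5) + (19) = 11
Area = |Σ|/2 = 5.5.
Net area = 259 − 5.5 = 253.5.

253.5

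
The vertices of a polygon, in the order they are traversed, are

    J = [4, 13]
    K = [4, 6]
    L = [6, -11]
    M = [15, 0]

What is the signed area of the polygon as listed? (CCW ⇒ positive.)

126

Apply the shoelace (surveyor's) formula: 2A = Σ (x_i·y_{i+1} − x_{i+1}·y_i), indices taken mod 4.
Σ = (-28) + (-80) + (165) + (195) = 252
Signed area = Σ/2 = 126 (positive ⇒ counter-clockwise traversal).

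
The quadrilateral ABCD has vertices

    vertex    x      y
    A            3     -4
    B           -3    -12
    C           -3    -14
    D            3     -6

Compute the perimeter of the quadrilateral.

24

|AB| = √((-6)² + (-8)²) = √100 = 10
|BC| = √((0)² + (-2)²) = √4 = 2
|CD| = √((6)² + (8)²) = √100 = 10
|DA| = √((0)² + (2)²) = √4 = 2
Perimeter = 10 + 2 + 10 + 2 = 24.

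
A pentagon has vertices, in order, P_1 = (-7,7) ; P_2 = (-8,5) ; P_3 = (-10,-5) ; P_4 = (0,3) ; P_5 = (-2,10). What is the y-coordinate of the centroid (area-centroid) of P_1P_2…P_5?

Apply Gauss's area formula. First the cross-terms c_i = x_i·y_{i+1} − x_{i+1}·y_i:
  21, 90, -30, 6, 56  ⇒  2A = 143, A = 71.5.
Then Σ (y_i + y_{i+1})·c_i = 1342, so ȳ = 1342 / (6·71.5) = 122/39.

122/39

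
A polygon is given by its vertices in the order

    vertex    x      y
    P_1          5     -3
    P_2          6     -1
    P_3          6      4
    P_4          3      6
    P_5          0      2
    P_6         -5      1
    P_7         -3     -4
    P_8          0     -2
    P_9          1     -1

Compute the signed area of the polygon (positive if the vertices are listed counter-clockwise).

58

Σ = (13) + (30) + (24) + (6) + (10) + (23) + (6) + (2) + (2) = 116
Signed area = Σ/2 = 58 (positive ⇒ counter-clockwise traversal).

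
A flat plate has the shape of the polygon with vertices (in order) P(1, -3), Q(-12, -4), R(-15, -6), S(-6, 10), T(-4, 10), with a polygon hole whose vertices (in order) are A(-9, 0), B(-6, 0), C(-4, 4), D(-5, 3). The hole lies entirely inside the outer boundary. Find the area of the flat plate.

Outer boundary:
Cross-terms: -40, 12, -186, -20, 2  ⇒  Σ = -232
Area = |Σ|/2 = 116.
Hole:
Σ = (0) + (-24) + (8) + (27) = 11
Area = |Σ|/2 = 5.5.
Net area = 116 − 5.5 = 110.5.

110.5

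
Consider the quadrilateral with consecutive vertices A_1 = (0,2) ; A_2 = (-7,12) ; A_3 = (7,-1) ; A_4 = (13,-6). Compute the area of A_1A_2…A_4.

33

Apply the surveyor's formula: 2A = Σ (x_i·y_{i+1} − x_{i+1}·y_i), indices taken mod 4.
Σ = (14) + (-77) + (-29) + (26) = -66
Area = |Σ|/2 = 33.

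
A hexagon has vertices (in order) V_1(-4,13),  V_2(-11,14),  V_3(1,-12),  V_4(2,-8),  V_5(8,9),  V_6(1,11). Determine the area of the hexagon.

Σ = (87) + (118) + (16) + (82) + (79) + (57) = 439
Area = |Σ|/2 = 219.5.

219.5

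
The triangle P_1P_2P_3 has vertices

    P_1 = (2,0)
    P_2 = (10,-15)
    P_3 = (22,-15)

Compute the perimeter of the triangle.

54

|P_1P_2| = √((8)² + (-15)²) = √289 = 17
|P_2P_3| = √((12)² + (0)²) = √144 = 12
|P_3P_1| = √((-20)² + (15)²) = √625 = 25
Perimeter = 17 + 12 + 25 = 54.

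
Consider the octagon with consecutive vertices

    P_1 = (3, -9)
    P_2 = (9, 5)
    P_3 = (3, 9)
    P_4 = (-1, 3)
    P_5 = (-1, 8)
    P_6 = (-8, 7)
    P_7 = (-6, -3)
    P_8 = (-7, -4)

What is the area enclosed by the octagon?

Apply the shoelace (surveyor's) formula: 2A = Σ (x_i·y_{i+1} − x_{i+1}·y_i), indices taken mod 8.
Cross-terms: 96, 66, 18, -5, 57, 66, 3, 75  ⇒  Σ = 376
Area = |Σ|/2 = 188.

188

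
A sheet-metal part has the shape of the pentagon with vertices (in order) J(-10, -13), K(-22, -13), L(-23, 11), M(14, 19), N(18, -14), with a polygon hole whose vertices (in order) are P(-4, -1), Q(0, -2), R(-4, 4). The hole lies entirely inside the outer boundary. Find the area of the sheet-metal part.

Outer boundary:
Apply Gauss's area formula: 2A = Σ (x_i·y_{i+1} − x_{i+1}·y_i), indices taken mod 5.
Σ = (-156) + (-541) + (-591) + (-538) + (-374) = -2200
Area = |Σ|/2 = 1100.
Hole:
Σ = (8) + (-8) + (20) = 20
Area = |Σ|/2 = 10.
Net area = 1100 − 10 = 1090.

1090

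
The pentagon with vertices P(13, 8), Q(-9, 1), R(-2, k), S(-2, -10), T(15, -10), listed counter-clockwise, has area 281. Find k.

Write out the shoelace sum; only the two edges meeting at R involve k:
2·Area = [((-9)·k − (-2)·1) + ((-2)·(-10) − (-2)·k)] + 505
       = -7·k + 527 = 562
⇒ k = -5.

-5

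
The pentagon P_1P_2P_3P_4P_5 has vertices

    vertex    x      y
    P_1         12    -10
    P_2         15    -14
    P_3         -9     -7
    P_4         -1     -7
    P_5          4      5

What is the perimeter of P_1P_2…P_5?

|P_1P_2| = √((3)² + (-4)²) = √25 = 5
|P_2P_3| = √((-24)² + (7)²) = √625 = 25
|P_3P_4| = √((8)² + (0)²) = √64 = 8
|P_4P_5| = √((5)² + (12)²) = √169 = 13
|P_5P_1| = √((8)² + (-15)²) = √289 = 17
Perimeter = 5 + 25 + 8 + 13 + 17 = 68.

68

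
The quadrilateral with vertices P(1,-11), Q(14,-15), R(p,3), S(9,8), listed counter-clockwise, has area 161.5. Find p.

12

The doubled signed area Σ (x_i y_{i+1} − x_{i+1} y_i) is linear in p.
With p=0 it equals 47; the coefficient of p is 23 (from the two edges through R).
So 23·p + 47 = 2·161.5 = 323 ⇒ p = 12.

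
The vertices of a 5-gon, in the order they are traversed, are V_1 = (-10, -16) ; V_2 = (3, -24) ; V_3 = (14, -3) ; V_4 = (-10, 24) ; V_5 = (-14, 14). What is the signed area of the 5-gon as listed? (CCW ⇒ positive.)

740.5

Σ = (288) + (327) + (306) + (196) + (364) = 1481
Signed area = Σ/2 = 740.5 (positive ⇒ counter-clockwise traversal).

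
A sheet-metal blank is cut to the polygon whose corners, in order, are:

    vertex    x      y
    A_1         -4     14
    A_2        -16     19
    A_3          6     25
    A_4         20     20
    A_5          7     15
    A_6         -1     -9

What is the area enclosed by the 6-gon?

Σ = (148) + (-514) + (-380) + (160) + (-48) + (-50) = -684
Area = |Σ|/2 = 342.

342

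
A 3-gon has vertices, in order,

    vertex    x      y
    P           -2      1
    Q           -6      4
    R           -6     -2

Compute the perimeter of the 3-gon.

16

|PQ| = √((-4)² + (3)²) = √25 = 5
|QR| = √((0)² + (-6)²) = √36 = 6
|RP| = √((4)² + (3)²) = √25 = 5
Perimeter = 5 + 6 + 5 = 16.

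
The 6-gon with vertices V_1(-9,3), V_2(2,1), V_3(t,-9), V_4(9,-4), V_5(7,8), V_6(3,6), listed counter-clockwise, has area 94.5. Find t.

The doubled signed area Σ (x_i y_{i+1} − x_{i+1} y_i) is linear in t.
With t=0 it equals 229; the coefficient of t is -5 (from the two edges through V_3).
So -5·t + 229 = 2·94.5 = 189 ⇒ t = 8.

8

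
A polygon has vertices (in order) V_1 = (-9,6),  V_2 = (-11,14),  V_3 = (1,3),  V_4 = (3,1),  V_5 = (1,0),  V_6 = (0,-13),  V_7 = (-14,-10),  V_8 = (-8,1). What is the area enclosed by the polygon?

Apply the shoelace formula: 2A = Σ (x_i·y_{i+1} − x_{i+1}·y_i), indices taken mod 8.
Σ = (-60) + (-47) + (-8) + (-1) + (-13) + (-182) + (-94) + (-39) = -444
Area = |Σ|/2 = 222.

222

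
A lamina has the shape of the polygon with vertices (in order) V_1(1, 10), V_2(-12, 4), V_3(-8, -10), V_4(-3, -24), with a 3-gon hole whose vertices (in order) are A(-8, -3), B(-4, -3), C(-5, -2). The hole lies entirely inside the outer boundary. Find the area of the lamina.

214

Outer boundary:
Apply Gauss's area formula: 2A = Σ (x_i·y_{i+1} − x_{i+1}·y_i), indices taken mod 4.
Σ = (124) + (152) + (162) + (-6) = 432
Area = |Σ|/2 = 216.
Hole:
Apply the surveyor's formula: 2A = Σ (x_i·y_{i+1} − x_{i+1}·y_i), indices taken mod 3.
Cross-terms: 12, -7, -1  ⇒  Σ = 4
Area = |Σ|/2 = 2.
Net area = 216 − 2 = 214.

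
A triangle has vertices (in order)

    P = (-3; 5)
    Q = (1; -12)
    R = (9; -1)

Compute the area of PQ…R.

90

Apply Gauss's area formula: 2A = Σ (x_i·y_{i+1} − x_{i+1}·y_i), indices taken mod 3.
P→Q: (-3)(-12) − (1)(5) = 31
Q→R: (1)(-1) − (9)(-12) = 107
R→P: (9)(5) − (-3)(-1) = 42
Σ = 180
Area = |Σ|/2 = 90.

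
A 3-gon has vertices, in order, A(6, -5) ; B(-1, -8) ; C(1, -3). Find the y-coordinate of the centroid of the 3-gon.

-16/3

Apply the shoelace (surveyor's) formula. First the cross-terms c_i = x_i·y_{i+1} − x_{i+1}·y_i:
  -53, 11, 13  ⇒  2A = -29, A = -14.5.
Then Σ (y_i + y_{i+1})·c_i = 464, so ȳ = 464 / (6·(-14.5)) = -16/3.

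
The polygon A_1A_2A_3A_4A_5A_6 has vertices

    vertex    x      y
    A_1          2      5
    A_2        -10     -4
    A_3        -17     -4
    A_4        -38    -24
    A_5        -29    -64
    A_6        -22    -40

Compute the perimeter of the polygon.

|A_1A_2| = √((-12)² + (-9)²) = √225 = 15
|A_2A_3| = √((-7)² + (0)²) = √49 = 7
|A_3A_4| = √((-21)² + (-20)²) = √841 = 29
|A_4A_5| = √((9)² + (-40)²) = √1681 = 41
|A_5A_6| = √((7)² + (24)²) = √625 = 25
|A_6A_1| = √((24)² + (45)²) = √2601 = 51
Perimeter = 15 + 7 + 29 + 41 + 25 + 51 = 168.

168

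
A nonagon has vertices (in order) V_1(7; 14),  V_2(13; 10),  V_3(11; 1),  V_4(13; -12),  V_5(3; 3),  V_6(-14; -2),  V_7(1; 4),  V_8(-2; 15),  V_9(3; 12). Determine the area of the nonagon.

V_1→V_2: (7)(10) − (13)(14) = -112
V_2→V_3: (13)(1) − (11)(10) = -97
V_3→V_4: (11)(-12) − (13)(1) = -145
V_4→V_5: (13)(3) − (3)(-12) = 75
V_5→V_6: (3)(-2) − (-14)(3) = 36
V_6→V_7: (-14)(4) − (1)(-2) = -54
V_7→V_8: (1)(15) − (-2)(4) = 23
V_8→V_9: (-2)(12) − (3)(15) = -69
V_9→V_1: (3)(14) − (7)(12) = -42
Σ = -385
Area = |Σ|/2 = 192.5.

192.5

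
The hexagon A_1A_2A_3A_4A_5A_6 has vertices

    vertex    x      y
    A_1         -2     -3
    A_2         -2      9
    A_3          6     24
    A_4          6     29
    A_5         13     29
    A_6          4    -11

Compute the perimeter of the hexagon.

92

|A_1A_2| = √((0)² + (12)²) = √144 = 12
|A_2A_3| = √((8)² + (15)²) = √289 = 17
|A_3A_4| = √((0)² + (5)²) = √25 = 5
|A_4A_5| = √((7)² + (0)²) = √49 = 7
|A_5A_6| = √((-9)² + (-40)²) = √1681 = 41
|A_6A_1| = √((-6)² + (8)²) = √100 = 10
Perimeter = 12 + 17 + 5 + 7 + 41 + 10 = 92.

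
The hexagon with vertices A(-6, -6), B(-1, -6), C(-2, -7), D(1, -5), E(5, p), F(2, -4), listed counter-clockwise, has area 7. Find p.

-3

The doubled signed area Σ (x_i y_{i+1} − x_{i+1} y_i) is linear in p.
With p=0 it equals 11; the coefficient of p is -1 (from the two edges through E).
So -1·p + 11 = 2·7 = 14 ⇒ p = -3.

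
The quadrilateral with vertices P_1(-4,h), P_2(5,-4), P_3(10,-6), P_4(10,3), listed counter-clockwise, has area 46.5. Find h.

-7

The doubled signed area Σ (x_i y_{i+1} − x_{i+1} y_i) is linear in h.
With h=0 it equals 128; the coefficient of h is 5 (from the two edges through P_1).
So 5·h + 128 = 2·46.5 = 93 ⇒ h = -7.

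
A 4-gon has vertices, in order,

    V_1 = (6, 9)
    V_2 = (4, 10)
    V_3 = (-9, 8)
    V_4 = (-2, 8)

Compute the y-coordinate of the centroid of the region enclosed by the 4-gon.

317/36

Apply the shoelace (surveyor's) formula. First the cross-terms c_i = x_i·y_{i+1} − x_{i+1}·y_i:
  24, 122, -56, -66  ⇒  2A = 24, A = 12.
Then Σ (y_i + y_{i+1})·c_i = 634, so ȳ = 634 / (6·12) = 317/36.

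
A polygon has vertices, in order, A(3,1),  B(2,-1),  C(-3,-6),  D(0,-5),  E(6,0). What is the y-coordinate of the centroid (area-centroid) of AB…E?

Apply the shoelace (surveyor's) formula. First the cross-terms c_i = x_i·y_{i+1} − x_{i+1}·y_i:
  -5, -15, 15, 30, 6  ⇒  2A = 31, A = 15.5.
Then Σ (y_i + y_{i+1})·c_i = -204, so ȳ = -204 / (6·15.5) = -68/31.

-68/31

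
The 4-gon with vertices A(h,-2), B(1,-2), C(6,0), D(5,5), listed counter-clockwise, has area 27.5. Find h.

-3

The doubled signed area Σ (x_i y_{i+1} − x_{i+1} y_i) is linear in h.
With h=0 it equals 34; the coefficient of h is -7 (from the two edges through A).
So -7·h + 34 = 2·27.5 = 55 ⇒ h = -3.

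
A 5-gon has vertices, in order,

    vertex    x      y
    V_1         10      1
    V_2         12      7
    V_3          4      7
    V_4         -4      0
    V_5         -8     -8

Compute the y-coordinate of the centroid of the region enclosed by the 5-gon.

38/41

Apply the shoelace (surveyor's) formula. First the cross-terms c_i = x_i·y_{i+1} − x_{i+1}·y_i:
  58, 56, 28, 32, 72  ⇒  2A = 246, A = 123.
Then Σ (y_i + y_{i+1})·c_i = 684, so ȳ = 684 / (6·123) = 38/41.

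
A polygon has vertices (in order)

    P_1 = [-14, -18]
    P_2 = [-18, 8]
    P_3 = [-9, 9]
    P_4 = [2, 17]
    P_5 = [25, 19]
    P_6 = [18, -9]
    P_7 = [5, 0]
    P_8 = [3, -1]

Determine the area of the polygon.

Apply Gauss's area formula: 2A = Σ (x_i·y_{i+1} − x_{i+1}·y_i), indices taken mod 8.
Σ = (-436) + (-90) + (-171) + (-387) + (-567) + (45) + (-5) + (-68) = -1679
Area = |Σ|/2 = 839.5.

839.5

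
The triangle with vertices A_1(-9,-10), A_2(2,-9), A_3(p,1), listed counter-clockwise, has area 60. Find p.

-8

Write out the shoelace sum; only the two edges meeting at A_3 involve p:
2·Area = [(2·1 − p·(-9)) + (p·(-10) − (-9)·1)] + 101
       = -1·p + 112 = 120
⇒ p = -8.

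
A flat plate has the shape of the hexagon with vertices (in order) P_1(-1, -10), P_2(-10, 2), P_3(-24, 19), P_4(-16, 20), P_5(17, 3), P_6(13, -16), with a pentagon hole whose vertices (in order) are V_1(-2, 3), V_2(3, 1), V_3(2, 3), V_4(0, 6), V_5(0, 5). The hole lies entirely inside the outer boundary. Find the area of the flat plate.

Outer boundary:
Apply the shoelace formula: 2A = Σ (x_i·y_{i+1} − x_{i+1}·y_i), indices taken mod 6.
Cross-terms: -102, -142, -176, -388, -311, -146  ⇒  Σ = -1265
Area = |Σ|/2 = 632.5.
Hole:
Apply the shoelace formula: 2A = Σ (x_i·y_{i+1} − x_{i+1}·y_i), indices taken mod 5.
V_1→V_2: (-2)(1) − (3)(3) = -11
V_2→V_3: (3)(3) − (2)(1) = 7
V_3→V_4: (2)(6) − (0)(3) = 12
V_4→V_5: (0)(5) − (0)(6) = 0
V_5→V_1: (0)(3) − (-2)(5) = 10
Σ = 18
Area = |Σ|/2 = 9.
Net area = 632.5 − 9 = 623.5.

623.5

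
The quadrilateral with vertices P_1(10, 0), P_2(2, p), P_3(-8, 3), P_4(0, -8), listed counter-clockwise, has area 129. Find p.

6

The doubled signed area Σ (x_i y_{i+1} − x_{i+1} y_i) is linear in p.
With p=0 it equals 150; the coefficient of p is 18 (from the two edges through P_2).
So 18·p + 150 = 2·129 = 258 ⇒ p = 6.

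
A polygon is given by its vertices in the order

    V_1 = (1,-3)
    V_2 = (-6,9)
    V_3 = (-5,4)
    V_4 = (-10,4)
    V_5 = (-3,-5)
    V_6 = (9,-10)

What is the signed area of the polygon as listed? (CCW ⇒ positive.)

76

Apply the surveyor's formula: 2A = Σ (x_i·y_{i+1} − x_{i+1}·y_i), indices taken mod 6.
V_1→V_2: (1)(9) − (-6)(-3) = -9
V_2→V_3: (-6)(4) − (-5)(9) = 21
V_3→V_4: (-5)(4) − (-10)(4) = 20
V_4→V_5: (-10)(-5) − (-3)(4) = 62
V_5→V_6: (-3)(-10) − (9)(-5) = 75
V_6→V_1: (9)(-3) − (1)(-10) = -17
Σ = 152
Signed area = Σ/2 = 76 (positive ⇒ counter-clockwise traversal).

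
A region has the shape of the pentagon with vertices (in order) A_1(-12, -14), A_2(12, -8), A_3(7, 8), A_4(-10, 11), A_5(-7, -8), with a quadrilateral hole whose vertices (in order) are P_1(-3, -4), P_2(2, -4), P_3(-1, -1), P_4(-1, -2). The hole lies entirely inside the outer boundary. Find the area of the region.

359.5

Outer boundary:
Σ = (264) + (152) + (157) + (157) + (2) = 732
Area = |Σ|/2 = 366.
Hole:
Apply the shoelace (surveyor's) formula: 2A = Σ (x_i·y_{i+1} − x_{i+1}·y_i), indices taken mod 4.
P_1→P_2: (-3)(-4) − (2)(-4) = 20
P_2→P_3: (2)(-1) − (-1)(-4) = -6
P_3→P_4: (-1)(-2) − (-1)(-1) = 1
P_4→P_1: (-1)(-4) − (-3)(-2) = -2
Σ = 13
Area = |Σ|/2 = 6.5.
Net area = 366 − 6.5 = 359.5.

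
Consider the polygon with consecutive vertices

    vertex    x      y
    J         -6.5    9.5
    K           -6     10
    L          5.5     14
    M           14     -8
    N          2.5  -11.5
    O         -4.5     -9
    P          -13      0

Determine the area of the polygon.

421.375

Apply the surveyor's formula: 2A = Σ (x_i·y_{i+1} − x_{i+1}·y_i), indices taken mod 7.
Σ = (-8) + (-139) + (-240) + (-141) + (-74.25) + (-117) + (-123.5) = -842.75
Area = |Σ|/2 = 421.375.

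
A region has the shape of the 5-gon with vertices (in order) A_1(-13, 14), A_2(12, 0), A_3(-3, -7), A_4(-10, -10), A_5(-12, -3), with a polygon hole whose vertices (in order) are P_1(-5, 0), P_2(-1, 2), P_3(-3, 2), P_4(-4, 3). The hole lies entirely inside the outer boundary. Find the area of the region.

290.5

Outer boundary:
Apply the shoelace formula: 2A = Σ (x_i·y_{i+1} − x_{i+1}·y_i), indices taken mod 5.
Σ = (-168) + (-84) + (-40) + (-90) + (-207) = -589
Area = |Σ|/2 = 294.5.
Hole:
Σ = (-10) + (4) + (-1) + (15) = 8
Area = |Σ|/2 = 4.
Net area = 294.5 − 4 = 290.5.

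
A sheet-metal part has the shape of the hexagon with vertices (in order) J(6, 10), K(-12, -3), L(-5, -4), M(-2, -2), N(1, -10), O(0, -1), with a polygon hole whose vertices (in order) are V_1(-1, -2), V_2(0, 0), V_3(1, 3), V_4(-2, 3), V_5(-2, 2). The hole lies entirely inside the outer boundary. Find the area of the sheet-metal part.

Outer boundary:
Apply the surveyor's formula: 2A = Σ (x_i·y_{i+1} − x_{i+1}·y_i), indices taken mod 6.
Cross-terms: 102, 33, 2, 22, -1, 6  ⇒  Σ = 164
Area = |Σ|/2 = 82.
Hole:
Σ = (0) + (0) + (9) + (2) + (6) = 17
Area = |Σ|/2 = 8.5.
Net area = 82 − 8.5 = 73.5.

73.5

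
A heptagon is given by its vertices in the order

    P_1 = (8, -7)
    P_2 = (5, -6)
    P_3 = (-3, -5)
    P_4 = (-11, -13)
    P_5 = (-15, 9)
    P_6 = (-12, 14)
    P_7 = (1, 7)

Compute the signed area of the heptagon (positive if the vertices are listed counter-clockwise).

Apply Gauss's area formula: 2A = Σ (x_i·y_{i+1} − x_{i+1}·y_i), indices taken mod 7.
Σ = (-13) + (-43) + (-16) + (-294) + (-102) + (-98) + (-63) = -629
Signed area = Σ/2 = -314.5 (negative ⇒ clockwise traversal).

-314.5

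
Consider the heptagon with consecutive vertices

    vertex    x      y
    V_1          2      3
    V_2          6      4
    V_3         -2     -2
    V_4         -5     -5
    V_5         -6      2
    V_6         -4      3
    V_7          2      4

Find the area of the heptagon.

V_1→V_2: (2)(4) − (6)(3) = -10
V_2→V_3: (6)(-2) − (-2)(4) = -4
V_3→V_4: (-2)(-5) − (-5)(-2) = 0
V_4→V_5: (-5)(2) − (-6)(-5) = -40
V_5→V_6: (-6)(3) − (-4)(2) = -10
V_6→V_7: (-4)(4) − (2)(3) = -22
V_7→V_1: (2)(3) − (2)(4) = -2
Σ = -88
Area = |Σ|/2 = 44.

44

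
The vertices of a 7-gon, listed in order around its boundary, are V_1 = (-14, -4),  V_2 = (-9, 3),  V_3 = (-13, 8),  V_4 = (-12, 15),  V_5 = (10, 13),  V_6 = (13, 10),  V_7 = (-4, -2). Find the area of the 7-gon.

Apply the surveyor's formula: 2A = Σ (x_i·y_{i+1} − x_{i+1}·y_i), indices taken mod 7.
Σ = (-78) + (-33) + (-99) + (-306) + (-69) + (14) + (-12) = -583
Area = |Σ|/2 = 291.5.

291.5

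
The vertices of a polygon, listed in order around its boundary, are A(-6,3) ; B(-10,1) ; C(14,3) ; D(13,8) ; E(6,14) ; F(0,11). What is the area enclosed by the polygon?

159.5

Apply the shoelace formula: 2A = Σ (x_i·y_{i+1} − x_{i+1}·y_i), indices taken mod 6.
Cross-terms: 24, -44, 73, 134, 66, 66  ⇒  Σ = 319
Area = |Σ|/2 = 159.5.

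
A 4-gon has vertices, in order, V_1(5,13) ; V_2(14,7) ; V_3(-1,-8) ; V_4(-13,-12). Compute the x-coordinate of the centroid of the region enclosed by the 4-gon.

222/151

Apply the shoelace formula. First the cross-terms c_i = x_i·y_{i+1} − x_{i+1}·y_i:
  -147, -105, -92, -109  ⇒  2A = -453, A = -226.5.
Then Σ (x_i + x_{i+1})·c_i = -1998, so x̄ = -1998 / (6·(-226.5)) = 222/151.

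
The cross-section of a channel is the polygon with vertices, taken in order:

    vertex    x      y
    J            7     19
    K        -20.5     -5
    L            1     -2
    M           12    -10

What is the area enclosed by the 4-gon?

Apply Gauss's area formula: 2A = Σ (x_i·y_{i+1} − x_{i+1}·y_i), indices taken mod 4.
Σ = (354.5) + (46) + (14) + (298) = 712.5
Area = |Σ|/2 = 356.25.

356.25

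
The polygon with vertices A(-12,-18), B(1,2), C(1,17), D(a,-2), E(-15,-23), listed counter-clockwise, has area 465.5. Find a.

Write out the shoelace sum; only the two edges meeting at D involve a:
2·Area = [(1·(-2) − a·17) + (a·(-23) − (-15)·(-2))] + 3
       = -40·a + -29 = 931
⇒ a = -24.

-24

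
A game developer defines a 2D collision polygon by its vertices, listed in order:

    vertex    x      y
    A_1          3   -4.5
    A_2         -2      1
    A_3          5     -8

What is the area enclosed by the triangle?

3.25

Σ = (-6) + (11) + (1.5) = 6.5
Area = |Σ|/2 = 3.25.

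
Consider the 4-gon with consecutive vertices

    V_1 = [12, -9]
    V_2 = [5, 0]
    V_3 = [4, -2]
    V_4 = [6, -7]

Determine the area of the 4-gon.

Cross-terms: 45, -10, -16, 30  ⇒  Σ = 49
Area = |Σ|/2 = 24.5.

24.5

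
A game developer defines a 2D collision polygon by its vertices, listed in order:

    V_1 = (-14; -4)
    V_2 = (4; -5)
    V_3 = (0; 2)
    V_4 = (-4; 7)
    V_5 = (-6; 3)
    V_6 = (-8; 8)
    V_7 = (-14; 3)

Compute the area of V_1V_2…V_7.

Apply the shoelace (surveyor's) formula: 2A = Σ (x_i·y_{i+1} − x_{i+1}·y_i), indices taken mod 7.
Σ = (86) + (8) + (8) + (30) + (-24) + (88) + (98) = 294
Area = |Σ|/2 = 147.

147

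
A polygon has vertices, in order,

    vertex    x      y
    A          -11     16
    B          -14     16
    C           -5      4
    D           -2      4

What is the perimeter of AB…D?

36

|AB| = √((-3)² + (0)²) = √9 = 3
|BC| = √((9)² + (-12)²) = √225 = 15
|CD| = √((3)² + (0)²) = √9 = 3
|DA| = √((-9)² + (12)²) = √225 = 15
Perimeter = 3 + 15 + 3 + 15 = 36.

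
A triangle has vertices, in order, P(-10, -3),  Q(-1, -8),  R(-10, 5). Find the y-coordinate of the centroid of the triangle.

Apply the shoelace formula. First the cross-terms c_i = x_i·y_{i+1} − x_{i+1}·y_i:
  77, -85, 80  ⇒  2A = 72, A = 36.
Then Σ (y_i + y_{i+1})·c_i = -432, so ȳ = -432 / (6·36) = -2.

-2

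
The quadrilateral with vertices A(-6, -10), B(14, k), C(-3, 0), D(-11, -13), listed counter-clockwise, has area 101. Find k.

3

Write out the shoelace sum; only the two edges meeting at B involve k:
2·Area = [((-6)·k − 14·(-10)) + (14·0 − (-3)·k)] + 71
       = -3·k + 211 = 202
⇒ k = 3.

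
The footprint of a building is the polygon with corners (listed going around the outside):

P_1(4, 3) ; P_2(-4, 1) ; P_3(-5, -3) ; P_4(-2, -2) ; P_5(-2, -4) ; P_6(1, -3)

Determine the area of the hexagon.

Σ = (16) + (17) + (4) + (4) + (10) + (15) = 66
Area = |Σ|/2 = 33.

33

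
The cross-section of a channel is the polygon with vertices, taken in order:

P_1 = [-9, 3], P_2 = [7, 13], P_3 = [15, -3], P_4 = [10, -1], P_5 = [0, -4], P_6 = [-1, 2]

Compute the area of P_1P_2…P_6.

184

Σ = (-138) + (-216) + (15) + (-40) + (-4) + (15) = -368
Area = |Σ|/2 = 184.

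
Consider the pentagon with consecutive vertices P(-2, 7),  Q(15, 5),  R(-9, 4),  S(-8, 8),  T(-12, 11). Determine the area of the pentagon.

Apply the shoelace (surveyor's) formula: 2A = Σ (x_i·y_{i+1} − x_{i+1}·y_i), indices taken mod 5.
P→Q: (-2)(5) − (15)(7) = -115
Q→R: (15)(4) − (-9)(5) = 105
R→S: (-9)(8) − (-8)(4) = -40
S→T: (-8)(11) − (-12)(8) = 8
T→P: (-12)(7) − (-2)(11) = -62
Σ = -104
Area = |Σ|/2 = 52.

52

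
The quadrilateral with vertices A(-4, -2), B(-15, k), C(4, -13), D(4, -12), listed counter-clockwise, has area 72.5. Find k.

The doubled signed area Σ (x_i y_{i+1} − x_{i+1} y_i) is linear in k.
With k=0 it equals 113; the coefficient of k is -8 (from the two edges through B).
So -8·k + 113 = 2·72.5 = 145 ⇒ k = -4.

-4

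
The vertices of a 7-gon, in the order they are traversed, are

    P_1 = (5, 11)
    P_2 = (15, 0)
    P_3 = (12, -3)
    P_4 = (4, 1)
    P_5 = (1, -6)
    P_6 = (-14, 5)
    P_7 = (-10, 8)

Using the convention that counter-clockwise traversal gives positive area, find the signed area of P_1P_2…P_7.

Apply Gauss's area formula: 2A = Σ (x_i·y_{i+1} − x_{i+1}·y_i), indices taken mod 7.
Σ = (-165) + (-45) + (24) + (-25) + (-79) + (-62) + (-150) = -502
Signed area = Σ/2 = -251 (negative ⇒ clockwise traversal).

-251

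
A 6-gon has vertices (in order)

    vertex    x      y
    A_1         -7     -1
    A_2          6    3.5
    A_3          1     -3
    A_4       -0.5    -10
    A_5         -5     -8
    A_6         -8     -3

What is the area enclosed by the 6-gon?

79.75

Apply Gauss's area formula: 2A = Σ (x_i·y_{i+1} − x_{i+1}·y_i), indices taken mod 6.
Σ = (-18.5) + (-21.5) + (-11.5) + (-46) + (-49) + (-13) = -159.5
Area = |Σ|/2 = 79.75.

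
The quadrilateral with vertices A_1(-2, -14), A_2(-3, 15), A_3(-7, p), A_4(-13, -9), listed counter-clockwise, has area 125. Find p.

-1

Write out the shoelace sum; only the two edges meeting at A_3 involve p:
2·Area = [((-3)·p − (-7)·15) + ((-7)·(-9) − (-13)·p)] + 92
       = 10·p + 260 = 250
⇒ p = -1.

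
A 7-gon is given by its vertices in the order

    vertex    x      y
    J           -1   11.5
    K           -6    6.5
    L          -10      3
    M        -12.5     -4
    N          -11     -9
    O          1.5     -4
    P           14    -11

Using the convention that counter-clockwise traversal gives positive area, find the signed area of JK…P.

251.25

Apply the shoelace formula: 2A = Σ (x_i·y_{i+1} − x_{i+1}·y_i), indices taken mod 7.
Σ = (62.5) + (47) + (77.5) + (68.5) + (57.5) + (39.5) + (150) = 502.5
Signed area = Σ/2 = 251.25 (positive ⇒ counter-clockwise traversal).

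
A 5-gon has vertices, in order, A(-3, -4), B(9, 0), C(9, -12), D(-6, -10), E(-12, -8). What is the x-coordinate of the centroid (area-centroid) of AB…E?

Apply Gauss's area formula. First the cross-terms c_i = x_i·y_{i+1} − x_{i+1}·y_i:
  36, -108, -162, -72, 24  ⇒  2A = -282, A = -141.
Then Σ (x_i + x_{i+1})·c_i = -1278, so x̄ = -1278 / (6·(-141)) = 71/47.

71/47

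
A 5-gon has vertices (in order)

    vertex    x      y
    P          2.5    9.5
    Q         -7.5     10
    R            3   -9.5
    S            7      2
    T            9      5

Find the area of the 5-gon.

Apply the shoelace (surveyor's) formula: 2A = Σ (x_i·y_{i+1} − x_{i+1}·y_i), indices taken mod 5.
Cross-terms: 96.25, 41.25, 72.5, 17, 73  ⇒  Σ = 300
Area = |Σ|/2 = 150.

150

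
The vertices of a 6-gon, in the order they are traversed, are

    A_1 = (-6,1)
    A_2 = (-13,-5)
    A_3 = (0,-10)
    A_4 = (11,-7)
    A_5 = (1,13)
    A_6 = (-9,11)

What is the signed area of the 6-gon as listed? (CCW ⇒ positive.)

309

A_1→A_2: (-6)(-5) − (-13)(1) = 43
A_2→A_3: (-13)(-10) − (0)(-5) = 130
A_3→A_4: (0)(-7) − (11)(-10) = 110
A_4→A_5: (11)(13) − (1)(-7) = 150
A_5→A_6: (1)(11) − (-9)(13) = 128
A_6→A_1: (-9)(1) − (-6)(11) = 57
Σ = 618
Signed area = Σ/2 = 309 (positive ⇒ counter-clockwise traversal).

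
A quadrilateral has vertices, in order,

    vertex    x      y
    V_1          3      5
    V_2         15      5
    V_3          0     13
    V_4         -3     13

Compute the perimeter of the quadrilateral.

42

|V_1V_2| = √((12)² + (0)²) = √144 = 12
|V_2V_3| = √((-15)² + (8)²) = √289 = 17
|V_3V_4| = √((-3)² + (0)²) = √9 = 3
|V_4V_1| = √((6)² + (-8)²) = √100 = 10
Perimeter = 12 + 17 + 3 + 10 = 42.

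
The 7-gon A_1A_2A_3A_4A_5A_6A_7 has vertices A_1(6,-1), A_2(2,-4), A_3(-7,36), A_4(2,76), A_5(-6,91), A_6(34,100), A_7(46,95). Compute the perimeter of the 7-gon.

|A_1A_2| = √((-4)² + (-3)²) = √25 = 5
|A_2A_3| = √((-9)² + (40)²) = √1681 = 41
|A_3A_4| = √((9)² + (40)²) = √1681 = 41
|A_4A_5| = √((-8)² + (15)²) = √289 = 17
|A_5A_6| = √((40)² + (9)²) = √1681 = 41
|A_6A_7| = √((12)² + (-5)²) = √169 = 13
|A_7A_1| = √((-40)² + (-96)²) = √10816 = 104
Perimeter = 5 + 41 + 41 + 17 + 41 + 13 + 104 = 262.

262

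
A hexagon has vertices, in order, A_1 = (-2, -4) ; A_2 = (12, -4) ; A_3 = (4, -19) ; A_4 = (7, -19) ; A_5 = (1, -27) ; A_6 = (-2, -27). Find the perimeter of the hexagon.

|A_1A_2| = √((14)² + (0)²) = √196 = 14
|A_2A_3| = √((-8)² + (-15)²) = √289 = 17
|A_3A_4| = √((3)² + (0)²) = √9 = 3
|A_4A_5| = √((-6)² + (-8)²) = √100 = 10
|A_5A_6| = √((-3)² + (0)²) = √9 = 3
|A_6A_1| = √((0)² + (23)²) = √529 = 23
Perimeter = 14 + 17 + 3 + 10 + 3 + 23 = 70.

70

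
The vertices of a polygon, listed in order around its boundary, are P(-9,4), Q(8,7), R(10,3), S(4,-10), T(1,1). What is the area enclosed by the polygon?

Apply the surveyor's formula: 2A = Σ (x_i·y_{i+1} − x_{i+1}·y_i), indices taken mod 5.
Cross-terms: -95, -46, -112, 14, 13  ⇒  Σ = -226
Area = |Σ|/2 = 113.

113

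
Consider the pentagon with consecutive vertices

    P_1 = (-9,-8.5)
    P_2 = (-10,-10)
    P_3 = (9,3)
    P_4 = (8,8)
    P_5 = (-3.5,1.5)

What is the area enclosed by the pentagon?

98.125

Σ = (5) + (60) + (48) + (40) + (43.25) = 196.25
Area = |Σ|/2 = 98.125.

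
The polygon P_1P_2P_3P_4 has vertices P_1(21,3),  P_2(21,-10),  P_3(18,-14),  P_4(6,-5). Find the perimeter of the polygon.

|P_1P_2| = √((0)² + (-13)²) = √169 = 13
|P_2P_3| = √((-3)² + (-4)²) = √25 = 5
|P_3P_4| = √((-12)² + (9)²) = √225 = 15
|P_4P_1| = √((15)² + (8)²) = √289 = 17
Perimeter = 13 + 5 + 15 + 17 = 50.

50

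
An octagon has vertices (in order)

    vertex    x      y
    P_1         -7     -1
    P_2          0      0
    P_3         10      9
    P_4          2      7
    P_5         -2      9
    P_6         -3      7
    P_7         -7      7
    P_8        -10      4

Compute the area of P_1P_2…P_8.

102.5

Σ = (0) + (0) + (52) + (32) + (13) + (28) + (42) + (38) = 205
Area = |Σ|/2 = 102.5.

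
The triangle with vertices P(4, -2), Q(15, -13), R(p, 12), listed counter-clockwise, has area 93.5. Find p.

The doubled signed area Σ (x_i y_{i+1} − x_{i+1} y_i) is linear in p.
With p=0 it equals 110; the coefficient of p is 11 (from the two edges through R).
So 11·p + 110 = 2·93.5 = 187 ⇒ p = 7.

7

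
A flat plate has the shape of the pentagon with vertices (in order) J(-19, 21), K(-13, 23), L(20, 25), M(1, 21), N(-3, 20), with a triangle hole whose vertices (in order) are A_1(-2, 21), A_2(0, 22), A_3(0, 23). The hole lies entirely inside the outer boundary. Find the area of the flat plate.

76

Outer boundary:
Apply Gauss's area formula: 2A = Σ (x_i·y_{i+1} − x_{i+1}·y_i), indices taken mod 5.
Σ = (-164) + (-785) + (395) + (83) + (317) = -154
Area = |Σ|/2 = 77.
Hole:
A_1→A_2: (-2)(22) − (0)(21) = -44
A_2→A_3: (0)(23) − (0)(22) = 0
A_3→A_1: (0)(21) − (-2)(23) = 46
Σ = 2
Area = |Σ|/2 = 1.
Net area = 77 − 1 = 76.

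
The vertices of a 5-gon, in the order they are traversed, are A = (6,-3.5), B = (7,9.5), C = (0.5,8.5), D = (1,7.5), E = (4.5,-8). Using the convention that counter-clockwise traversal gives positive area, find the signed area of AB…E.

61

Σ = (81.5) + (54.75) + (-4.75) + (-41.75) + (32.25) = 122
Signed area = Σ/2 = 61 (positive ⇒ counter-clockwise traversal).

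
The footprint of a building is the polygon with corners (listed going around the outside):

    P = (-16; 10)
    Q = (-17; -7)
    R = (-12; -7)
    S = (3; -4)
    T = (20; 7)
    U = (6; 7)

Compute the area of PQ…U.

Apply Gauss's area formula: 2A = Σ (x_i·y_{i+1} − x_{i+1}·y_i), indices taken mod 6.
Σ = (282) + (35) + (69) + (101) + (98) + (172) = 757
Area = |Σ|/2 = 378.5.

378.5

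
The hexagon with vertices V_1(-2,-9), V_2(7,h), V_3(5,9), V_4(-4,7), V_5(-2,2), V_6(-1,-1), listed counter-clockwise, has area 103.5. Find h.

The doubled signed area Σ (x_i y_{i+1} − x_{i+1} y_i) is linear in h.
With h=0 it equals 214; the coefficient of h is -7 (from the two edges through V_2).
So -7·h + 214 = 2·103.5 = 207 ⇒ h = 1.

1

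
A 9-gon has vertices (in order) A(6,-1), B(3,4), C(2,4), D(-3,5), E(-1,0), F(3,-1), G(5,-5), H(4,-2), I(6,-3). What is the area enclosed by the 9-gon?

35.5

A→B: (6)(4) − (3)(-1) = 27
B→C: (3)(4) − (2)(4) = 4
C→D: (2)(5) − (-3)(4) = 22
D→E: (-3)(0) − (-1)(5) = 5
E→F: (-1)(-1) − (3)(0) = 1
F→G: (3)(-5) − (5)(-1) = -10
G→H: (5)(-2) − (4)(-5) = 10
H→I: (4)(-3) − (6)(-2) = 0
I→A: (6)(-1) − (6)(-3) = 12
Σ = 71
Area = |Σ|/2 = 35.5.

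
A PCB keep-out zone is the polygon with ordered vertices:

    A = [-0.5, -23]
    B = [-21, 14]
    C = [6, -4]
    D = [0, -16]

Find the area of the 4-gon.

Apply the shoelace (surveyor's) formula: 2A = Σ (x_i·y_{i+1} − x_{i+1}·y_i), indices taken mod 4.
A→B: (-0.5)(14) − (-21)(-23) = -490
B→C: (-21)(-4) − (6)(14) = 0
C→D: (6)(-16) − (0)(-4) = -96
D→A: (0)(-23) − (-0.5)(-16) = -8
Σ = -594
Area = |Σ|/2 = 297.

297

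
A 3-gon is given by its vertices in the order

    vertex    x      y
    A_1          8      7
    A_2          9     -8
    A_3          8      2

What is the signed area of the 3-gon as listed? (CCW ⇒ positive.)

-2.5

Apply the shoelace (surveyor's) formula: 2A = Σ (x_i·y_{i+1} − x_{i+1}·y_i), indices taken mod 3.
Σ = (-127) + (82) + (40) = -5
Signed area = Σ/2 = -2.5 (negative ⇒ clockwise traversal).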